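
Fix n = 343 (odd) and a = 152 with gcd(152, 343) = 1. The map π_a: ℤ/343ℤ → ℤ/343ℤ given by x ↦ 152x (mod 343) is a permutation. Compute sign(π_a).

Start at x=97: 97 → 338 → 269 → 71 → 159 → 158 → 6 → … (one orbit).
4 cycles of lengths [294, 42, 6, 1].
4 cycles on 343: each ℓ→(−1)^(ℓ−1), product (−1)^339 = -1.

-1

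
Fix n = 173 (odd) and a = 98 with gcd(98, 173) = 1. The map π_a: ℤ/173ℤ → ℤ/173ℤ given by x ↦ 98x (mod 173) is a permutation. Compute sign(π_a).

-1

Start at x=15: 15 → 86 → 124 → 42 → 137 → 105 → 83 → … (one orbit).
2 cycles of lengths [172, 1].
2 cycles on 173: each ℓ→(−1)^(ℓ−1), product (−1)^171 = -1.
Check: (98/173) = -1 by Zolotarev.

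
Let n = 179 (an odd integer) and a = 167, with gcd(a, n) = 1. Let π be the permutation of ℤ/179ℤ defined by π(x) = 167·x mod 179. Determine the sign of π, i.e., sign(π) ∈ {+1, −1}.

Trace 19: π^k(19) = [19, 130, 51, 104, 5, 119, 4] for k=0..6.
The orbit structure of x ↦ 167x mod 179: 2 orbits of sizes [178, 1].
With 2 cycles on 179 points, sign = (−1)^{179−2} = -1.

-1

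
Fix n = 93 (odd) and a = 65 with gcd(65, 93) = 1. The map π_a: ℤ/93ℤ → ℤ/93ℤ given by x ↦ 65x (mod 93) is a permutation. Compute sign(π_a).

Start at x=89: 89 → 19 → 26 → 16 → 17 → 82 → 29 → … (one orbit).
5 cycles of lengths [30, 30, 30, 2, 1].
5 cycles on 93: each ℓ→(−1)^(ℓ−1), product (−1)^88 = +1.
Check: (65/93) = +1 by Zolotarev.

+1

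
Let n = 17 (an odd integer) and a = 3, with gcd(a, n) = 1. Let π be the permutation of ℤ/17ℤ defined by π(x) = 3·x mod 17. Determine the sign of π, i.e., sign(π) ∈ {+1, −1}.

Orbit of 1 under x↦3x: [1, 3, 9, 10, 13, 5, 15]… (length divides ord_17(3)).
2 cycles of lengths [16, 1].
17 − 2 = 15 transpositions; sign(π) = (−1)^15 = -1.

-1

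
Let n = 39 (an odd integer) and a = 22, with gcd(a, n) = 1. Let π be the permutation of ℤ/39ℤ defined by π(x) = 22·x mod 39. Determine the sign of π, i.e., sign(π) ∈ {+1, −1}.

+1

Trace 16: π^k(16) = [16, 1, 22] for k=0..2.
Cycle lengths of π_22 on ℤ/39ℤ: [3, 3, 3, 3, 3, 3, 3, 3, 3, 3, 3, 3, 1, 1, 1]; 15 cycles in total.
With 15 cycles on 39 points, sign = (−1)^{39−15} = +1.
Zolotarev: (22|39) = +1, matching the cycle-count sign.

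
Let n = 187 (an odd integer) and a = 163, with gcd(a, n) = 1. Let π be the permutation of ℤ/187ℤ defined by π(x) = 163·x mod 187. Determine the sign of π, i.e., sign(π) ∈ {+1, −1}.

Start at x=27: 27 → 100 → 31 → 4 → 91 → 60 → 56 → … (one orbit).
The orbit structure of x ↦ 163x mod 187: 6 orbits of sizes [80, 80, 16, 5, 5, 1].
187 − 6 = 181 transpositions; sign(π) = (−1)^181 = -1.

-1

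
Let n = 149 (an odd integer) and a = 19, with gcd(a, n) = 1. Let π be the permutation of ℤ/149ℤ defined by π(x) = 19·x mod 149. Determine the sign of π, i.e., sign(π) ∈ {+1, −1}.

+1

Start at x=96: 96 → 36 → 88 → 33 → 31 → 142 → 16 → … (one orbit).
Cycle type of π: 37×4 + 1; total 5 cycles.
149 − 5 = 144 transpositions; sign(π) = (−1)^144 = +1.
Zolotarev: (19|149) = +1, matching the cycle-count sign.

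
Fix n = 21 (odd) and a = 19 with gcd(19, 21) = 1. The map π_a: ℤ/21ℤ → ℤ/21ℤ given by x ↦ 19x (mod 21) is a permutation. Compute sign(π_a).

Start at x=16: 16 → 10 → 1 → 19 → 4 → 13 → 16 (one orbit).
Decompose π into cycles: lengths [6, 6, 6, 1, 1, 1] (6 cycles, including the fixed point 0).
21 − 6 = 15 transpositions; sign(π) = (−1)^15 = -1.

-1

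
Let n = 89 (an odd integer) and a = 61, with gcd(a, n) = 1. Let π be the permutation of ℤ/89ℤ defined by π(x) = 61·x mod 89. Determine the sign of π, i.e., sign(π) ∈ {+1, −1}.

-1

Trace 5: π^k(5) = [5, 38, 4, 66, 21, 35, 88] for k=0..6.
Cycle type of π: 88 + 1; total 2 cycles.
n − c = 89 − 2 = 87; sign = (−1)^87 = -1.
(61|89)_J = -1 (Zolotarev's lemma cross-check).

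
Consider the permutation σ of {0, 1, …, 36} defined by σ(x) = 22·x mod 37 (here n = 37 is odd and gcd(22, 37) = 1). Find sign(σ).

Start at x=34: 34 → 8 → 28 → 24 → 10 → 35 → 30 → … (one orbit).
π_22 has 2 disjoint cycles with lengths [36, 1] on {0,…,36}.
37 − 2 = 35 transpositions; sign(π) = (−1)^35 = -1.

-1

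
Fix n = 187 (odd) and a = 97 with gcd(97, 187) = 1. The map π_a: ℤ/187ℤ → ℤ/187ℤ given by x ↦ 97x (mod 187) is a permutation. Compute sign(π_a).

Trace 27: π^k(27) = [27, 1, 97, 59, 113, 115, 122] for k=0..6.
Decompose π into cycles: lengths [80, 80, 16, 5, 5, 1] (6 cycles, including the fixed point 0).
sign(π) = (−1)^{n − #cycles} = (−1)^{187−6} = (−1)^181 = -1.

-1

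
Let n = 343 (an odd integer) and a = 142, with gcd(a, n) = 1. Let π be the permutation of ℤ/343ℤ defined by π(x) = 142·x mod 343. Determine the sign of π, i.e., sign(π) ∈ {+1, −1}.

+1

Orbit of 64 under x↦142x: [64, 170, 130, 281, 114, 67, 253]… (length divides ord_343(142)).
Cycle type of π: 147×2 + 21×2 + 3×2 + 1; total 7 cycles.
sign(π) = (−1)^{n − #cycles} = (−1)^{343−7} = (−1)^336 = +1.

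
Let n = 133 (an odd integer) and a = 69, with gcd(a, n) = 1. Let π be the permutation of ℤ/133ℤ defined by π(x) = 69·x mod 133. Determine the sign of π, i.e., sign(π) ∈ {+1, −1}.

Trace 64: π^k(64) = [64, 27, 1, 69, 106, 132] for k=0..5.
Cycle lengths of π_69 on ℤ/133ℤ: [6, 6, 6, 6, 6, 6, 6, 6, 6, 6, 6, 6, 6, 6, 6, 6, 6, 6, 6, 6, 6, 2, 2, 2, 1]; 25 cycles in total.
Σ(ℓ_i−1) = 133−25 = 108; sign = (−1)^108 = +1.
The Jacobi symbol (69|133) = +1 (Zolotarev) agrees.

+1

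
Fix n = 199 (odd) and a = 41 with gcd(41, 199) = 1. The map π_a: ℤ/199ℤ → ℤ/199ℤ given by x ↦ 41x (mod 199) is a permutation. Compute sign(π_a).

Orbit of 121 under x↦41x: [121, 185, 23, 147, 57, 148, 98]… (length divides ord_199(41)).
π_41 has 2 disjoint cycles with lengths [198, 1] on {0,…,198}.
With 2 cycles on 199 points, sign = (−1)^{199−2} = -1.
The Jacobi symbol (41|199) = -1 (Zolotarev) agrees.

-1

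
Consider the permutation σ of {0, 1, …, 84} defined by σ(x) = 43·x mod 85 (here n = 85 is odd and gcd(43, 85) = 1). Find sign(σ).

Orbit of 43 under x↦43x: [43, 64, 32, 16, 8, 4, 2]… (length divides ord_85(43)).
Cycle lengths of π_43 on ℤ/85ℤ: [8, 8, 8, 8, 8, 8, 8, 8, 8, 8, 4, 1]; 12 cycles in total.
Σ(ℓ_i−1) = 85−12 = 73; sign = (−1)^73 = -1.

-1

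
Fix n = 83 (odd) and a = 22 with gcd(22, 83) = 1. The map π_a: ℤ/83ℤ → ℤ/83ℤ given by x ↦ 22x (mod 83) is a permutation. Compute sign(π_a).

-1

Trace 33: π^k(33) = [33, 62, 36, 45, 77, 34, 1] for k=0..6.
Cycle type of π: 82 + 1; total 2 cycles.
Σ(ℓ_i−1) = 83−2 = 81; sign = (−1)^81 = -1.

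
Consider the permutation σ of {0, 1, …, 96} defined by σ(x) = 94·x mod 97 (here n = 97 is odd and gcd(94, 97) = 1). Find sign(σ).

Orbit of 8 under x↦94x: [8, 73, 72, 75, 66, 93, 12]… (length divides ord_97(94)).
The orbit structure of x ↦ 94x mod 97: 3 orbits of sizes [48, 48, 1].
Σ(ℓ_i−1) = 97−3 = 94; sign = (−1)^94 = +1.
Via Zolotarev, sign(π_{94}) = (94|97) = +1.

+1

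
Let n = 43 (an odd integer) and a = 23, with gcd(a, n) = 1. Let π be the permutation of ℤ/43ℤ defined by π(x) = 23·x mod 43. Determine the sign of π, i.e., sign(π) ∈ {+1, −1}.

+1

Orbit of 14 under x↦23x: [14, 21, 10, 15, 1, 23, 13]… (length divides ord_43(23)).
3 cycles of lengths [21, 21, 1].
3 cycles on 43: each ℓ→(−1)^(ℓ−1), product (−1)^40 = +1.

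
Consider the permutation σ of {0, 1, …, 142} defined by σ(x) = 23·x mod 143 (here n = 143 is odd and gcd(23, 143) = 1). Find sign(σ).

Orbit of 56 under x↦23x: [56, 1, 23, 100, 12, 133]… (length divides ord_143(23)).
The orbit structure of x ↦ 23x mod 143: 33 orbits of sizes [6, 6, 6, 6, 6, 6, 6, 6, 6, 6, 6, 6, 6, 6, 6, 6, 6, 6, 6, 6, 6, 6, 1, 1, 1, 1, 1, 1, 1, 1, 1, 1, 1].
143 − 33 = 110 transpositions; sign(π) = (−1)^110 = +1.
Via Zolotarev, sign(π_{23}) = (23|143) = +1.

+1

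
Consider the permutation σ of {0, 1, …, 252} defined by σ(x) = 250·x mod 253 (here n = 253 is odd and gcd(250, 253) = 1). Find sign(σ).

Start at x=84: 84 → 1 → 250 → 9 → 226 → 81 → 10 → … (one orbit).
Decompose π into cycles: lengths [110, 110, 22, 10, 1] (5 cycles, including the fixed point 0).
5 cycles on 253: each ℓ→(−1)^(ℓ−1), product (−1)^248 = +1.
The Jacobi symbol (250|253) = +1 (Zolotarev) agrees.

+1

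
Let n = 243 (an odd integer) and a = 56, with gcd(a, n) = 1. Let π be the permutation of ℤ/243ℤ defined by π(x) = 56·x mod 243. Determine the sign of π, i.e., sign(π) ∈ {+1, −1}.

-1

Start at x=25: 25 → 185 → 154 → 119 → 103 → 179 → 61 → … (one orbit).
6 cycles of lengths [162, 54, 18, 6, 2, 1].
n − c = 243 − 6 = 237; sign = (−1)^237 = -1.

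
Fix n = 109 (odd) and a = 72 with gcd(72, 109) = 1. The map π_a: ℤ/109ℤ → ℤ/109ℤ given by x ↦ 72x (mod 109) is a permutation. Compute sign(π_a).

Orbit of 13 under x↦72x: [13, 64, 30, 89, 86, 88, 14]… (length divides ord_109(72)).
2 cycles of lengths [108, 1].
109 − 2 = 107 transpositions; sign(π) = (−1)^107 = -1.

-1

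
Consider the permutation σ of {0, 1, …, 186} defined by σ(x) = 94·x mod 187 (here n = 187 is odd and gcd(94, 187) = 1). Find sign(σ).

Trace 145: π^k(145) = [145, 166, 83, 135, 161, 174, 87] for k=0..6.
Decompose π into cycles: lengths [40, 40, 40, 40, 10, 8, 8, 1] (8 cycles, including the fixed point 0).
n − c = 187 − 8 = 179; sign = (−1)^179 = -1.
Via Zolotarev, sign(π_{94}) = (94|187) = -1.

-1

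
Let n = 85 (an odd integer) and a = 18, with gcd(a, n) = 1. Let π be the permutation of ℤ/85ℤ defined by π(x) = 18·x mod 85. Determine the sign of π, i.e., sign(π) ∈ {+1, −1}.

Start at x=69: 69 → 52 → 1 → 18 → 69 (one orbit).
Cycle type of π: 4×17 + 1×17; total 34 cycles.
34 cycles on 85: each ℓ→(−1)^(ℓ−1), product (−1)^51 = -1.

-1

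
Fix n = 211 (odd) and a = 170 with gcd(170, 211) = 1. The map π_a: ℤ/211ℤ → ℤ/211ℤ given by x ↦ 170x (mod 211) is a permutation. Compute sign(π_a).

+1

Start at x=151: 151 → 139 → 209 → 82 → 14 → 59 → 113 → … (one orbit).
The orbit structure of x ↦ 170x mod 211: 3 orbits of sizes [105, 105, 1].
sign(π) = (−1)^{n − #cycles} = (−1)^{211−3} = (−1)^208 = +1.
Check: (170/211) = +1 by Zolotarev.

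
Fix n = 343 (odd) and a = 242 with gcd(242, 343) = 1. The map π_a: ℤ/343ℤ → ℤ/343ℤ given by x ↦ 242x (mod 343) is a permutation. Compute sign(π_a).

Start at x=172: 172 → 121 → 127 → 207 → 16 → 99 → 291 → … (one orbit).
π_242 has 7 disjoint cycles with lengths [147, 147, 21, 21, 3, 3, 1] on {0,…,342}.
7 cycles on 343: each ℓ→(−1)^(ℓ−1), product (−1)^336 = +1.
(242|343)_J = +1 (Zolotarev's lemma cross-check).

+1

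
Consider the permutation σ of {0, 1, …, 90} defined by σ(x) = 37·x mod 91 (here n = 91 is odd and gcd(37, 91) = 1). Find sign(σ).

Orbit of 32 under x↦37x: [32, 1, 37, 4, 57, 16, 46]… (length divides ord_91(37)).
π_37 has 10 disjoint cycles with lengths [12, 12, 12, 12, 12, 12, 12, 3, 3, 1] on {0,…,90}.
10 cycles on 91: each ℓ→(−1)^(ℓ−1), product (−1)^81 = -1.
Check: (37/91) = -1 by Zolotarev.

-1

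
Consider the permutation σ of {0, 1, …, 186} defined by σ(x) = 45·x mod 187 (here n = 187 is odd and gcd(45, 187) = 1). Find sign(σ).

Orbit of 100 under x↦45x: [100, 12, 166, 177, 111, 133, 1]… (length divides ord_187(45)).
π_45 has 22 disjoint cycles with lengths [16, 16, 16, 16, 16, 16, 16, 16, 16, 16, 16, 1, 1, 1, 1, 1, 1, 1, 1, 1, 1, 1] on {0,…,186}.
sign(π) = (−1)^{n − #cycles} = (−1)^{187−22} = (−1)^165 = -1.

-1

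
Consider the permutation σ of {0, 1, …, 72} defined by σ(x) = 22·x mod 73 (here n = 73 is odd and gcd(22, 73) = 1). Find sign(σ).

-1

Trace 10: π^k(10) = [10, 1, 22, 46, 63, 72, 51] for k=0..6.
Cycle lengths of π_22 on ℤ/73ℤ: [8, 8, 8, 8, 8, 8, 8, 8, 8, 1]; 10 cycles in total.
With 10 cycles on 73 points, sign = (−1)^{73−10} = -1.
The Jacobi symbol (22|73) = -1 (Zolotarev) agrees.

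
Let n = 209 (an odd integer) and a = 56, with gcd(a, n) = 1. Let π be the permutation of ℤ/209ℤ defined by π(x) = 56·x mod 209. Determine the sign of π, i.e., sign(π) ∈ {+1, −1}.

-1

Start at x=1: 1 → 56 → 1 (one orbit).
Cycle lengths of π_56 on ℤ/209ℤ: [2, 2, 2, 2, 2, 2, 2, 2, 2, 2, 2, 2, 2, 2, 2, 2, 2, 2, 2, 2, 2, 2, 2, 2, 2, 2, 2, 2, 2, 2, 2, 2, 2, 2, 2, 2, 2, 2, 2, 2, 2, 2, 2, 2, 2, 2, 2, 2, 2, 2, 2, 2, 2, 2, 2, 2, 2, 2, 2, 2, 2, 2, 2, 2, 2, 2, 2, 2, 2, 2, 2, 2, 2, 2, 2, 2, 2, 2, 2, 2, 2, 2, 2, 2, 2, 2, 2, 2, 2, 2, 2, 2, 2, 2, 2, 2, 2, 2, 2, 1, 1, 1, 1, 1, 1, 1, 1, 1, 1, 1]; 110 cycles in total.
Σ(ℓ_i−1) = 209−110 = 99; sign = (−1)^99 = -1.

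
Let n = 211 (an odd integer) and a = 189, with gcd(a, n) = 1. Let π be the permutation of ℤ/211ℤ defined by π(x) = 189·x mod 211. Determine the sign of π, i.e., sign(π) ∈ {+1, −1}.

Start at x=137: 137 → 151 → 54 → 78 → 183 → 194 → 163 → … (one orbit).
Cycle lengths of π_189 on ℤ/211ℤ: [105, 105, 1]; 3 cycles in total.
n − c = 211 − 3 = 208; sign = (−1)^208 = +1.
Check: (189/211) = +1 by Zolotarev.

+1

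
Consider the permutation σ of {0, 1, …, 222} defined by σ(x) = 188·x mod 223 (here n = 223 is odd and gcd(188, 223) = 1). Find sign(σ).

Orbit of 146 under x↦188x: [146, 19, 4, 83, 217, 210, 9]… (length divides ord_223(188)).
Cycle lengths of π_188 on ℤ/223ℤ: [111, 111, 1]; 3 cycles in total.
n − c = 223 − 3 = 220; sign = (−1)^220 = +1.
Check: (188/223) = +1 by Zolotarev.

+1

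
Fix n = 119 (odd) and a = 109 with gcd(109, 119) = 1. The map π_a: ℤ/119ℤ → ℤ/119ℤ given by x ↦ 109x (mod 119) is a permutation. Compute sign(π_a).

Start at x=57: 57 → 25 → 107 → 1 → 109 → 100 → 71 → … (one orbit).
6 cycles of lengths [48, 48, 16, 3, 3, 1].
Σ(ℓ_i−1) = 119−6 = 113; sign = (−1)^113 = -1.
Zolotarev: (109|119) = -1, matching the cycle-count sign.

-1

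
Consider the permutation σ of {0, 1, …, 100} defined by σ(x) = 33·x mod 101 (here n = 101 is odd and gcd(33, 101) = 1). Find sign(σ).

+1

Trace 100: π^k(100) = [100, 68, 22, 19, 21, 87, 43] for k=0..6.
Cycle lengths of π_33 on ℤ/101ℤ: [50, 50, 1]; 3 cycles in total.
101 − 3 = 98 transpositions; sign(π) = (−1)^98 = +1.
Zolotarev: (33|101) = +1, matching the cycle-count sign.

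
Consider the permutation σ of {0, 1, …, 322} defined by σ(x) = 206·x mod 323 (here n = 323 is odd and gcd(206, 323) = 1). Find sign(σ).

+1

Orbit of 144 under x↦206x: [144, 271, 270, 64, 264, 120, 172]… (length divides ord_323(206)).
Cycle lengths of π_206 on ℤ/323ℤ: [72, 72, 72, 72, 9, 9, 8, 8, 1]; 9 cycles in total.
With 9 cycles on 323 points, sign = (−1)^{323−9} = +1.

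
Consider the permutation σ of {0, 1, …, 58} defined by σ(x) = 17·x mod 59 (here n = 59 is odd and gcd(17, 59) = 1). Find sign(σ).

Start at x=35: 35 → 5 → 26 → 29 → 21 → 3 → 51 → … (one orbit).
Decompose π into cycles: lengths [29, 29, 1] (3 cycles, including the fixed point 0).
With 3 cycles on 59 points, sign = (−1)^{59−3} = +1.

+1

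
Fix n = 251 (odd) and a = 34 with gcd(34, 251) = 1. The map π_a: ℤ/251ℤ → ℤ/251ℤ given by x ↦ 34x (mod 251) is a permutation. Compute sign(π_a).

-1

Trace 147: π^k(147) = [147, 229, 5, 170, 7, 238, 60] for k=0..6.
Decompose π into cycles: lengths [250, 1] (2 cycles, including the fixed point 0).
251 − 2 = 249 transpositions; sign(π) = (−1)^249 = -1.
(34|251)_J = -1 (Zolotarev's lemma cross-check).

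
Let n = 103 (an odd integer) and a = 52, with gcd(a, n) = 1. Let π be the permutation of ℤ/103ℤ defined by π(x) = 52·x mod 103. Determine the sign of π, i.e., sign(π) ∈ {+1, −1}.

+1

Start at x=36: 36 → 18 → 9 → 56 → 28 → 14 → 7 → … (one orbit).
The orbit structure of x ↦ 52x mod 103: 3 orbits of sizes [51, 51, 1].
Σ(ℓ_i−1) = 103−3 = 100; sign = (−1)^100 = +1.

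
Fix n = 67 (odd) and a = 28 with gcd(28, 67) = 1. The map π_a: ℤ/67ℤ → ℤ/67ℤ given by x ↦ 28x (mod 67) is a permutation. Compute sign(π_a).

Trace 59: π^k(59) = [59, 44, 26, 58, 16, 46, 15] for k=0..6.
Cycle type of π: 66 + 1; total 2 cycles.
67 − 2 = 65 transpositions; sign(π) = (−1)^65 = -1.

-1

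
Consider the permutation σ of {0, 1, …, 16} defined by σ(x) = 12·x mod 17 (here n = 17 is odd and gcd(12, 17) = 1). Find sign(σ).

-1

Orbit of 7 under x↦12x: [7, 16, 5, 9, 6, 4, 14]… (length divides ord_17(12)).
Decompose π into cycles: lengths [16, 1] (2 cycles, including the fixed point 0).
17 − 2 = 15 transpositions; sign(π) = (−1)^15 = -1.
Check: (12/17) = -1 by Zolotarev.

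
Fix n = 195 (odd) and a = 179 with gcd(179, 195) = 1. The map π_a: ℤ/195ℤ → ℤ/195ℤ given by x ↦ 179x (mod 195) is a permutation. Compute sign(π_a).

Trace 179: π^k(179) = [179, 61, 194, 16, 134, 1] for k=0..5.
38 cycles of lengths [6, 6, 6, 6, 6, 6, 6, 6, 6, 6, 6, 6, 6, 6, 6, 6, 6, 6, 6, 6, 6, 6, 6, 6, 6, 6, 6, 6, 6, 6, 2, 2, 2, 2, 2, 2, 2, 1].
Σ(ℓ_i−1) = 195−38 = 157; sign = (−1)^157 = -1.
(179|195)_J = -1 (Zolotarev's lemma cross-check).

-1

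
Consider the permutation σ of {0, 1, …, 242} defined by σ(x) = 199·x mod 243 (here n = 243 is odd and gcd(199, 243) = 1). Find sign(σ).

+1

Trace 73: π^k(73) = [73, 190, 145, 181, 55, 10, 46] for k=0..6.
Decompose π into cycles: lengths [27, 27, 27, 27, 27, 27, 9, 9, 9, 9, 9, 9, 3, 3, 3, 3, 3, 3, 1, 1, 1, 1, 1, 1, 1, 1, 1] (27 cycles, including the fixed point 0).
With 27 cycles on 243 points, sign = (−1)^{243−27} = +1.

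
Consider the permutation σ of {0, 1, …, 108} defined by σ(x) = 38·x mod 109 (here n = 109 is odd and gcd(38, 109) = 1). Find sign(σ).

Orbit of 75 under x↦38x: [75, 16, 63, 105, 66, 1, 38]… (length divides ord_109(38)).
Cycle type of π: 9×12 + 1; total 13 cycles.
Σ(ℓ_i−1) = 109−13 = 96; sign = (−1)^96 = +1.
Check: (38/109) = +1 by Zolotarev.

+1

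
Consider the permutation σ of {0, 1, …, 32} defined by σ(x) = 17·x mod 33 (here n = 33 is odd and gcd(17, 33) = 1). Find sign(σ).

+1

Start at x=16: 16 → 8 → 4 → 2 → 1 → 17 → 25 → … (one orbit).
Cycle type of π: 10×3 + 2 + 1; total 5 cycles.
33 − 5 = 28 transpositions; sign(π) = (−1)^28 = +1.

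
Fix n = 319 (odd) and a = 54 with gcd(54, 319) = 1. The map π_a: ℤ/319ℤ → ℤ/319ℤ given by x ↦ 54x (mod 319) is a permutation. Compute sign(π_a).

-1

Start at x=197: 197 → 111 → 252 → 210 → 175 → 199 → 219 → … (one orbit).
Cycle lengths of π_54 on ℤ/319ℤ: [14, 14, 14, 14, 14, 14, 14, 14, 14, 14, 14, 14, 14, 14, 14, 14, 14, 14, 14, 14, 7, 7, 7, 7, 2, 2, 2, 2, 2, 1]; 30 cycles in total.
Σ(ℓ_i−1) = 319−30 = 289; sign = (−1)^289 = -1.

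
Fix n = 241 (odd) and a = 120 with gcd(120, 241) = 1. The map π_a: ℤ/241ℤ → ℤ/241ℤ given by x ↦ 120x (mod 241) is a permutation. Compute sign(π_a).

+1

Trace 121: π^k(121) = [121, 60, 211, 15, 113, 64, 209] for k=0..6.
Cycle lengths of π_120 on ℤ/241ℤ: [24, 24, 24, 24, 24, 24, 24, 24, 24, 24, 1]; 11 cycles in total.
241 − 11 = 230 transpositions; sign(π) = (−1)^230 = +1.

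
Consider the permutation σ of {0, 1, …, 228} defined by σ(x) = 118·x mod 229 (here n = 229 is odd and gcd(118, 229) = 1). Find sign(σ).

Trace 154: π^k(154) = [154, 81, 169, 19, 181, 61, 99] for k=0..6.
Cycle lengths of π_118 on ℤ/229ℤ: [114, 114, 1]; 3 cycles in total.
With 3 cycles on 229 points, sign = (−1)^{229−3} = +1.
Zolotarev: (118|229) = +1, matching the cycle-count sign.

+1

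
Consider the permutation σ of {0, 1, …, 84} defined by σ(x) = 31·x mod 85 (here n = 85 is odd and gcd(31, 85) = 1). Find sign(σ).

-1

Start at x=61: 61 → 21 → 56 → 36 → 11 → 1 → 31 → … (one orbit).
10 cycles of lengths [16, 16, 16, 16, 16, 1, 1, 1, 1, 1].
10 cycles on 85: each ℓ→(−1)^(ℓ−1), product (−1)^75 = -1.
Check: (31/85) = -1 by Zolotarev.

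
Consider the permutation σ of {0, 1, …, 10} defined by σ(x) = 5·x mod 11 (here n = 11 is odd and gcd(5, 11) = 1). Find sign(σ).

+1

Start at x=3: 3 → 4 → 9 → 1 → 5 → 3 (one orbit).
Decompose π into cycles: lengths [5, 5, 1] (3 cycles, including the fixed point 0).
n − c = 11 − 3 = 8; sign = (−1)^8 = +1.
The Jacobi symbol (5|11) = +1 (Zolotarev) agrees.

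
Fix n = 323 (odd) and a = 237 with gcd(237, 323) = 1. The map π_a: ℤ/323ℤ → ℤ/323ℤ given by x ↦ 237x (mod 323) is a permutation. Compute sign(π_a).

Orbit of 254 under x↦237x: [254, 120, 16, 239, 118, 188, 305]… (length divides ord_323(237)).
The orbit structure of x ↦ 237x mod 323: 27 orbits of sizes [18, 18, 18, 18, 18, 18, 18, 18, 18, 18, 18, 18, 18, 18, 18, 18, 9, 9, 2, 2, 2, 2, 2, 2, 2, 2, 1].
323 − 27 = 296 transpositions; sign(π) = (−1)^296 = +1.
Zolotarev: (237|323) = +1, matching the cycle-count sign.

+1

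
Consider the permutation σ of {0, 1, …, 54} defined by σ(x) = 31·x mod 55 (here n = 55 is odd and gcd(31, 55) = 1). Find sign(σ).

+1

Trace 1: π^k(1) = [1, 31, 26, 36, 16] for k=0..4.
Decompose π into cycles: lengths [5, 5, 5, 5, 5, 5, 5, 5, 5, 5, 1, 1, 1, 1, 1] (15 cycles, including the fixed point 0).
15 cycles on 55: each ℓ→(−1)^(ℓ−1), product (−1)^40 = +1.
(31|55)_J = +1 (Zolotarev's lemma cross-check).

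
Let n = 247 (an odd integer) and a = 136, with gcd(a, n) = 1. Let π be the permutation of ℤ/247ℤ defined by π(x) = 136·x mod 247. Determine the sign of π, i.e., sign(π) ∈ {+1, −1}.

+1

Trace 15: π^k(15) = [15, 64, 59, 120, 18, 225, 219] for k=0..6.
Cycle lengths of π_136 on ℤ/247ℤ: [36, 36, 36, 36, 36, 36, 18, 12, 1]; 9 cycles in total.
9 cycles on 247: each ℓ→(−1)^(ℓ−1), product (−1)^238 = +1.
(136|247)_J = +1 (Zolotarev's lemma cross-check).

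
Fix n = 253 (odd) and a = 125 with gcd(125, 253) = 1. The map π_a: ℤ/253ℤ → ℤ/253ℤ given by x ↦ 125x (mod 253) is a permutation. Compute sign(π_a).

-1

Trace 177: π^k(177) = [177, 114, 82, 130, 58, 166, 4] for k=0..6.
π_125 has 6 disjoint cycles with lengths [110, 110, 22, 5, 5, 1] on {0,…,252}.
253 − 6 = 247 transpositions; sign(π) = (−1)^247 = -1.
Via Zolotarev, sign(π_{125}) = (125|253) = -1.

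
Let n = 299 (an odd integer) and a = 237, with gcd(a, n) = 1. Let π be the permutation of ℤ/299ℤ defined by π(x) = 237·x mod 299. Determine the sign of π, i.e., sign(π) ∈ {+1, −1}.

Start at x=191: 191 → 118 → 159 → 9 → 40 → 211 → 74 → … (one orbit).
Cycle type of π: 66×4 + 22 + 3×4 + 1; total 10 cycles.
n − c = 299 − 10 = 289; sign = (−1)^289 = -1.
Check: (237/299) = -1 by Zolotarev.

-1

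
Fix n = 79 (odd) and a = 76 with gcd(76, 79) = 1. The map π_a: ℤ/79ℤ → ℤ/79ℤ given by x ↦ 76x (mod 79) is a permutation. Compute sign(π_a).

+1

Trace 13: π^k(13) = [13, 40, 38, 44, 26, 1, 76] for k=0..6.
Cycle lengths of π_76 on ℤ/79ℤ: [39, 39, 1]; 3 cycles in total.
With 3 cycles on 79 points, sign = (−1)^{79−3} = +1.
Zolotarev: (76|79) = +1, matching the cycle-count sign.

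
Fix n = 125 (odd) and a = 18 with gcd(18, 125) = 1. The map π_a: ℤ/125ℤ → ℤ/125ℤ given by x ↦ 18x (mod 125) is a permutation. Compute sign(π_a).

Trace 124: π^k(124) = [124, 107, 51, 43, 24, 57, 26] for k=0..6.
Cycle type of π: 20×5 + 4×6 + 1; total 12 cycles.
Σ(ℓ_i−1) = 125−12 = 113; sign = (−1)^113 = -1.

-1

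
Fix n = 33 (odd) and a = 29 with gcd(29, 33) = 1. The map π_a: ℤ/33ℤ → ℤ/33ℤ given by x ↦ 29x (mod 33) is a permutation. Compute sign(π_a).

Start at x=32: 32 → 4 → 17 → 31 → 8 → 1 → 29 → … (one orbit).
Cycle type of π: 10×3 + 2 + 1; total 5 cycles.
Σ(ℓ_i−1) = 33−5 = 28; sign = (−1)^28 = +1.
The Jacobi symbol (29|33) = +1 (Zolotarev) agrees.

+1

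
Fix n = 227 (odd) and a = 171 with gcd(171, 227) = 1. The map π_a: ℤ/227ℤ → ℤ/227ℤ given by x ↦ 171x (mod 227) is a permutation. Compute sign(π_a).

Orbit of 122 under x↦171x: [122, 205, 97, 16, 12, 9, 177]… (length divides ord_227(171)).
π_171 has 3 disjoint cycles with lengths [113, 113, 1] on {0,…,226}.
sign(π) = (−1)^{n − #cycles} = (−1)^{227−3} = (−1)^224 = +1.

+1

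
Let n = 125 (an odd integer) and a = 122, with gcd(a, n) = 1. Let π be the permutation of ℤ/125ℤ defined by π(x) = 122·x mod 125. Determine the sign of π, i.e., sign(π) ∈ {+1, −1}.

-1

Start at x=107: 107 → 54 → 88 → 111 → 42 → 124 → 3 → … (one orbit).
Cycle lengths of π_122 on ℤ/125ℤ: [100, 20, 4, 1]; 4 cycles in total.
n − c = 125 − 4 = 121; sign = (−1)^121 = -1.
Check: (122/125) = -1 by Zolotarev.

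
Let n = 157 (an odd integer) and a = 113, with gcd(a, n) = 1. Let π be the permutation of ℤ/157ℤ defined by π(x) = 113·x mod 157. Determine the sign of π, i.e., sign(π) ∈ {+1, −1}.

Start at x=154: 154 → 132 → 1 → 113 → 52 → 67 → 35 → … (one orbit).
Cycle lengths of π_113 on ℤ/157ℤ: [39, 39, 39, 39, 1]; 5 cycles in total.
5 cycles on 157: each ℓ→(−1)^(ℓ−1), product (−1)^152 = +1.

+1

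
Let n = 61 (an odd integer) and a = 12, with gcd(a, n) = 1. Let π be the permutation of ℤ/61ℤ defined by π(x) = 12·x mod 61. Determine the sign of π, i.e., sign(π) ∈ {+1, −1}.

+1

Start at x=15: 15 → 58 → 25 → 56 → 1 → 12 → 22 → … (one orbit).
Decompose π into cycles: lengths [15, 15, 15, 15, 1] (5 cycles, including the fixed point 0).
5 cycles on 61: each ℓ→(−1)^(ℓ−1), product (−1)^56 = +1.
(12|61)_J = +1 (Zolotarev's lemma cross-check).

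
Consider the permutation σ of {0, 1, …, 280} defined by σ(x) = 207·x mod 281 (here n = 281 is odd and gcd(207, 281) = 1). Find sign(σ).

-1

Orbit of 128 under x↦207x: [128, 82, 114, 275, 163, 21, 132]… (length divides ord_281(207)).
Cycle type of π: 280 + 1; total 2 cycles.
2 cycles on 281: each ℓ→(−1)^(ℓ−1), product (−1)^279 = -1.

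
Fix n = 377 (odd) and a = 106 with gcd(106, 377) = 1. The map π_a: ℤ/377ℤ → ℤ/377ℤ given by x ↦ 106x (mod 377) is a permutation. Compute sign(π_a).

+1

Orbit of 64 under x↦106x: [64, 375, 165, 148, 231, 358, 248]… (length divides ord_377(106)).
The orbit structure of x ↦ 106x mod 377: 7 orbits of sizes [84, 84, 84, 84, 28, 12, 1].
With 7 cycles on 377 points, sign = (−1)^{377−7} = +1.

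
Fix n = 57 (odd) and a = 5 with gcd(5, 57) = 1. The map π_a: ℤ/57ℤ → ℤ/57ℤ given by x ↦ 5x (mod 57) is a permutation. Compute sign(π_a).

-1

Trace 7: π^k(7) = [7, 35, 4, 20, 43, 44, 49] for k=0..6.
Decompose π into cycles: lengths [18, 18, 9, 9, 2, 1] (6 cycles, including the fixed point 0).
6 cycles on 57: each ℓ→(−1)^(ℓ−1), product (−1)^51 = -1.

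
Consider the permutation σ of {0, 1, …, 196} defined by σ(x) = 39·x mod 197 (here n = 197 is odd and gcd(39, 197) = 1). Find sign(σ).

+1

Trace 134: π^k(134) = [134, 104, 116, 190, 121, 188, 43] for k=0..6.
Decompose π into cycles: lengths [98, 98, 1] (3 cycles, including the fixed point 0).
With 3 cycles on 197 points, sign = (−1)^{197−3} = +1.
Zolotarev: (39|197) = +1, matching the cycle-count sign.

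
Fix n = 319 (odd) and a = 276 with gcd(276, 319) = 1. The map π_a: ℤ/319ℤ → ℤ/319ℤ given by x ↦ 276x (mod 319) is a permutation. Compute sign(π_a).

-1

Start at x=1: 1 → 276 → 254 → 243 → 78 → 155 → 34 → … (one orbit).
π_276 has 22 disjoint cycles with lengths [28, 28, 28, 28, 28, 28, 28, 28, 28, 28, 28, 1, 1, 1, 1, 1, 1, 1, 1, 1, 1, 1] on {0,…,318}.
n − c = 319 − 22 = 297; sign = (−1)^297 = -1.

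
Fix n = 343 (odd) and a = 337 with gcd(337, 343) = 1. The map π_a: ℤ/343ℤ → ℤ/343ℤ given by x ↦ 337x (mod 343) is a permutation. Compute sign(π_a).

Orbit of 78 under x↦337x: [78, 218, 64, 302, 246, 239, 281]… (length divides ord_343(337)).
π_337 has 19 disjoint cycles with lengths [49, 49, 49, 49, 49, 49, 7, 7, 7, 7, 7, 7, 1, 1, 1, 1, 1, 1, 1] on {0,…,342}.
19 cycles on 343: each ℓ→(−1)^(ℓ−1), product (−1)^324 = +1.
The Jacobi symbol (337|343) = +1 (Zolotarev) agrees.

+1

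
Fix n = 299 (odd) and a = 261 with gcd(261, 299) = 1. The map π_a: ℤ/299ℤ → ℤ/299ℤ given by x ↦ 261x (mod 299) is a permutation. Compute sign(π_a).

Orbit of 196 under x↦261x: [196, 27, 170, 118, 1, 261, 248]… (length divides ord_299(261)).
π_261 has 39 disjoint cycles with lengths [11, 11, 11, 11, 11, 11, 11, 11, 11, 11, 11, 11, 11, 11, 11, 11, 11, 11, 11, 11, 11, 11, 11, 11, 11, 11, 1, 1, 1, 1, 1, 1, 1, 1, 1, 1, 1, 1, 1] on {0,…,298}.
n − c = 299 − 39 = 260; sign = (−1)^260 = +1.

+1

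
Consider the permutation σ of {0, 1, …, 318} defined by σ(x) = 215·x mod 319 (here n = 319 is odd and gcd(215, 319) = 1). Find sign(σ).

+1

Trace 146: π^k(146) = [146, 128, 86, 307, 291, 41, 202] for k=0..6.
23 cycles of lengths [20, 20, 20, 20, 20, 20, 20, 20, 20, 20, 20, 20, 20, 20, 10, 4, 4, 4, 4, 4, 4, 4, 1].
23 cycles on 319: each ℓ→(−1)^(ℓ−1), product (−1)^296 = +1.
The Jacobi symbol (215|319) = +1 (Zolotarev) agrees.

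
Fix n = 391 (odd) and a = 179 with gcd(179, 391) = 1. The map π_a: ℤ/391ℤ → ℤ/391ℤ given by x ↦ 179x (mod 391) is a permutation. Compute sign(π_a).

+1

Trace 259: π^k(259) = [259, 223, 35, 9, 47, 202, 186] for k=0..6.
9 cycles of lengths [88, 88, 88, 88, 11, 11, 8, 8, 1].
391 − 9 = 382 transpositions; sign(π) = (−1)^382 = +1.
(179|391)_J = +1 (Zolotarev's lemma cross-check).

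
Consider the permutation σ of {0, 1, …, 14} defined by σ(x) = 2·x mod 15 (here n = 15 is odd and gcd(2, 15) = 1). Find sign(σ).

+1

Start at x=4: 4 → 8 → 1 → 2 → 4 (one orbit).
π_2 has 5 disjoint cycles with lengths [4, 4, 4, 2, 1] on {0,…,14}.
5 cycles on 15: each ℓ→(−1)^(ℓ−1), product (−1)^10 = +1.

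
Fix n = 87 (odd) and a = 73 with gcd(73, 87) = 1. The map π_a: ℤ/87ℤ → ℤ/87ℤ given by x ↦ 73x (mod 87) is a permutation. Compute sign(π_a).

-1

Start at x=73: 73 → 22 → 40 → 49 → 10 → 34 → 46 → … (one orbit).
6 cycles of lengths [28, 28, 28, 1, 1, 1].
sign(π) = (−1)^{n − #cycles} = (−1)^{87−6} = (−1)^81 = -1.
Zolotarev: (73|87) = -1, matching the cycle-count sign.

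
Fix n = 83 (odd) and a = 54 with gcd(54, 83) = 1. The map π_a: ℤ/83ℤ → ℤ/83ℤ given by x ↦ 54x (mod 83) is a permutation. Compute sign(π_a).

-1

Trace 15: π^k(15) = [15, 63, 82, 29, 72, 70, 45] for k=0..6.
Decompose π into cycles: lengths [82, 1] (2 cycles, including the fixed point 0).
With 2 cycles on 83 points, sign = (−1)^{83−2} = -1.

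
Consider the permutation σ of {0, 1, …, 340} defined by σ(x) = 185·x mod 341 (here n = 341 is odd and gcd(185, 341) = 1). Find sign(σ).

Start at x=92: 92 → 311 → 247 → 1 → 185 → 125 → 278 → … (one orbit).
Decompose π into cycles: lengths [10, 10, 10, 10, 10, 10, 10, 10, 10, 10, 10, 10, 10, 10, 10, 10, 10, 10, 10, 10, 10, 10, 10, 10, 10, 10, 10, 10, 10, 10, 5, 5, 2, 2, 2, 2, 2, 2, 2, 2, 2, 2, 2, 2, 2, 2, 2, 1] (48 cycles, including the fixed point 0).
sign(π) = (−1)^{n − #cycles} = (−1)^{341−48} = (−1)^293 = -1.

-1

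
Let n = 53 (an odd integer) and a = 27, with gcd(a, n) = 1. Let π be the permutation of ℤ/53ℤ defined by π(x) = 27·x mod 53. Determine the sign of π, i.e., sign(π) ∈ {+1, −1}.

-1

Orbit of 46 under x↦27x: [46, 23, 38, 19, 36, 18, 9]… (length divides ord_53(27)).
Decompose π into cycles: lengths [52, 1] (2 cycles, including the fixed point 0).
53 − 2 = 51 transpositions; sign(π) = (−1)^51 = -1.
Check: (27/53) = -1 by Zolotarev.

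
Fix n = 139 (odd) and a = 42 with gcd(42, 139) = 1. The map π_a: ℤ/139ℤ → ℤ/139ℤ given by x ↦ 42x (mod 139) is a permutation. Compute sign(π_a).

Orbit of 1 under x↦42x: [1, 42, 96]… (length divides ord_139(42)).
47 cycles of lengths [3, 3, 3, 3, 3, 3, 3, 3, 3, 3, 3, 3, 3, 3, 3, 3, 3, 3, 3, 3, 3, 3, 3, 3, 3, 3, 3, 3, 3, 3, 3, 3, 3, 3, 3, 3, 3, 3, 3, 3, 3, 3, 3, 3, 3, 3, 1].
47 cycles on 139: each ℓ→(−1)^(ℓ−1), product (−1)^92 = +1.
The Jacobi symbol (42|139) = +1 (Zolotarev) agrees.

+1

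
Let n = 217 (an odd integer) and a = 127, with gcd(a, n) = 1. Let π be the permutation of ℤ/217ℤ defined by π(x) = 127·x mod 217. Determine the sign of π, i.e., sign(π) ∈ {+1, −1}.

Orbit of 134 under x↦127x: [134, 92, 183, 22, 190, 43, 36]… (length divides ord_217(127)).
The orbit structure of x ↦ 127x mod 217: 14 orbits of sizes [30, 30, 30, 30, 30, 30, 30, 1, 1, 1, 1, 1, 1, 1].
217 − 14 = 203 transpositions; sign(π) = (−1)^203 = -1.
(127|217)_J = -1 (Zolotarev's lemma cross-check).

-1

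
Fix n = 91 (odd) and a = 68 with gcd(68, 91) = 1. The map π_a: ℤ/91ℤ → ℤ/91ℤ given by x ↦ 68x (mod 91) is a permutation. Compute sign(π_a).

-1

Trace 68: π^k(68) = [68, 74, 27, 16, 87, 1] for k=0..5.
Decompose π into cycles: lengths [6, 6, 6, 6, 6, 6, 6, 6, 6, 6, 6, 6, 6, 3, 3, 3, 3, 1] (18 cycles, including the fixed point 0).
Σ(ℓ_i−1) = 91−18 = 73; sign = (−1)^73 = -1.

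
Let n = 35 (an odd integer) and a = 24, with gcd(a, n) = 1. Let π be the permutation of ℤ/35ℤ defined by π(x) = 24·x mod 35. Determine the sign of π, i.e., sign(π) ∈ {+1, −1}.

-1

Trace 34: π^k(34) = [34, 11, 19, 1, 24, 16] for k=0..5.
π_24 has 8 disjoint cycles with lengths [6, 6, 6, 6, 6, 2, 2, 1] on {0,…,34}.
With 8 cycles on 35 points, sign = (−1)^{35−8} = -1.
Check: (24/35) = -1 by Zolotarev.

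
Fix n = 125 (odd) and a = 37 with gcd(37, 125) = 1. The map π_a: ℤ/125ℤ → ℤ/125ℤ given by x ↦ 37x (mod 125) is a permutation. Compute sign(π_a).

-1

Start at x=42: 42 → 54 → 123 → 51 → 12 → 69 → 53 → … (one orbit).
4 cycles of lengths [100, 20, 4, 1].
Σ(ℓ_i−1) = 125−4 = 121; sign = (−1)^121 = -1.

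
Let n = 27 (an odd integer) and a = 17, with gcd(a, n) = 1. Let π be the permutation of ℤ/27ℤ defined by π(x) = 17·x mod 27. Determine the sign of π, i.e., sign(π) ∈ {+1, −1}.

Trace 19: π^k(19) = [19, 26, 10, 8, 1, 17] for k=0..5.
8 cycles of lengths [6, 6, 6, 2, 2, 2, 2, 1].
n − c = 27 − 8 = 19; sign = (−1)^19 = -1.

-1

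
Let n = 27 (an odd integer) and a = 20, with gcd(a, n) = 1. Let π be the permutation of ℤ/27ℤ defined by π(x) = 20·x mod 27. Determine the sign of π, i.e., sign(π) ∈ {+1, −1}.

-1

Orbit of 26 under x↦20x: [26, 7, 5, 19, 2, 13, 17]… (length divides ord_27(20)).
π_20 has 4 disjoint cycles with lengths [18, 6, 2, 1] on {0,…,26}.
n − c = 27 − 4 = 23; sign = (−1)^23 = -1.
Via Zolotarev, sign(π_{20}) = (20|27) = -1.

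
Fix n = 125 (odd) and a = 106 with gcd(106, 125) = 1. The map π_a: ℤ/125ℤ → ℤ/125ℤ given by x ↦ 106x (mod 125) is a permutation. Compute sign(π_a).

+1

Trace 6: π^k(6) = [6, 11, 41, 96, 51, 31, 36] for k=0..6.
Cycle lengths of π_106 on ℤ/125ℤ: [25, 25, 25, 25, 5, 5, 5, 5, 1, 1, 1, 1, 1]; 13 cycles in total.
125 − 13 = 112 transpositions; sign(π) = (−1)^112 = +1.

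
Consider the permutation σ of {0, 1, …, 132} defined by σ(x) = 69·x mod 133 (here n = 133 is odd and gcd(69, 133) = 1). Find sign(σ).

Orbit of 132 under x↦69x: [132, 64, 27, 1, 69, 106]… (length divides ord_133(69)).
Cycle type of π: 6×21 + 2×3 + 1; total 25 cycles.
sign(π) = (−1)^{n − #cycles} = (−1)^{133−25} = (−1)^108 = +1.

+1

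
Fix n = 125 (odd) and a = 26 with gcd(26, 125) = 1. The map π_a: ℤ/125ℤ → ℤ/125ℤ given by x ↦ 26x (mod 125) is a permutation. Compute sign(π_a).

+1

Start at x=51: 51 → 76 → 101 → 1 → 26 → 51 (one orbit).
Cycle type of π: 5×20 + 1×25; total 45 cycles.
n − c = 125 − 45 = 80; sign = (−1)^80 = +1.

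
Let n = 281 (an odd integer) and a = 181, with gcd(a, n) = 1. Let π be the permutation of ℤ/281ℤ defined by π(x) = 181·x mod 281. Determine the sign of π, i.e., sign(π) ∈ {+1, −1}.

Orbit of 59 under x↦181x: [59, 1, 181, 165, 79, 249, 109]… (length divides ord_281(181)).
π_181 has 41 disjoint cycles with lengths [7, 7, 7, 7, 7, 7, 7, 7, 7, 7, 7, 7, 7, 7, 7, 7, 7, 7, 7, 7, 7, 7, 7, 7, 7, 7, 7, 7, 7, 7, 7, 7, 7, 7, 7, 7, 7, 7, 7, 7, 1] on {0,…,280}.
Σ(ℓ_i−1) = 281−41 = 240; sign = (−1)^240 = +1.
The Jacobi symbol (181|281) = +1 (Zolotarev) agrees.

+1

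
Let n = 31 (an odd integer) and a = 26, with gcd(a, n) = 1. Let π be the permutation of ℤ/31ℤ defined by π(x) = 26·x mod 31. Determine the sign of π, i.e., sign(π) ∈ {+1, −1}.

Orbit of 5 under x↦26x: [5, 6, 1, 26, 25, 30]… (length divides ord_31(26)).
Cycle type of π: 6×5 + 1; total 6 cycles.
sign(π) = (−1)^{n − #cycles} = (−1)^{31−6} = (−1)^25 = -1.
Zolotarev: (26|31) = -1, matching the cycle-count sign.

-1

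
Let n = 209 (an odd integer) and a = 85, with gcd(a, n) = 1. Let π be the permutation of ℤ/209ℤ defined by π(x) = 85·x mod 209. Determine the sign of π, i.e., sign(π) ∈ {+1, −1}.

-1

Orbit of 172 under x↦85x: [172, 199, 195, 64, 6, 92, 87]… (length divides ord_209(85)).
Cycle lengths of π_85 on ℤ/209ℤ: [90, 90, 10, 9, 9, 1]; 6 cycles in total.
n − c = 209 − 6 = 203; sign = (−1)^203 = -1.
The Jacobi symbol (85|209) = -1 (Zolotarev) agrees.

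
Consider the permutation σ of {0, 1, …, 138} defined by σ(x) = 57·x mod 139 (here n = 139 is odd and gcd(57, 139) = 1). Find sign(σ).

+1

Orbit of 131 under x↦57x: [131, 100, 1, 57, 52, 45, 63]… (length divides ord_139(57)).
Cycle lengths of π_57 on ℤ/139ℤ: [23, 23, 23, 23, 23, 23, 1]; 7 cycles in total.
7 cycles on 139: each ℓ→(−1)^(ℓ−1), product (−1)^132 = +1.
Check: (57/139) = +1 by Zolotarev.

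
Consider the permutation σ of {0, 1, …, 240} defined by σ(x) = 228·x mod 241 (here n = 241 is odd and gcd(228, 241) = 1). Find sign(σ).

Orbit of 91 under x↦228x: [91, 22, 196, 103, 107, 55, 8]… (length divides ord_241(228)).
Decompose π into cycles: lengths [240, 1] (2 cycles, including the fixed point 0).
sign(π) = (−1)^{n − #cycles} = (−1)^{241−2} = (−1)^239 = -1.
(228|241)_J = -1 (Zolotarev's lemma cross-check).

-1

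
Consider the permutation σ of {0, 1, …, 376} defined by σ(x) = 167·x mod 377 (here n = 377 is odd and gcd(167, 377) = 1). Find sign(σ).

Orbit of 146 under x↦167x: [146, 254, 194, 353, 139, 216, 257]… (length divides ord_377(167)).
8 cycles of lengths [84, 84, 84, 84, 14, 14, 12, 1].
n − c = 377 − 8 = 369; sign = (−1)^369 = -1.

-1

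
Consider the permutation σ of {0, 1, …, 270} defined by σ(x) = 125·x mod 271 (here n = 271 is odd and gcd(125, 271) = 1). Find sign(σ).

Start at x=178: 178 → 28 → 248 → 106 → 242 → 169 → 258 → … (one orbit).
π_125 has 31 disjoint cycles with lengths [9, 9, 9, 9, 9, 9, 9, 9, 9, 9, 9, 9, 9, 9, 9, 9, 9, 9, 9, 9, 9, 9, 9, 9, 9, 9, 9, 9, 9, 9, 1] on {0,…,270}.
With 31 cycles on 271 points, sign = (−1)^{271−31} = +1.
Check: (125/271) = +1 by Zolotarev.

+1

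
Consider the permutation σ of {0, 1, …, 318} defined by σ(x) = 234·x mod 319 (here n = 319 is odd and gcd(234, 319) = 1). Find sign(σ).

Trace 276: π^k(276) = [276, 146, 31, 236, 37, 45, 3] for k=0..6.
The orbit structure of x ↦ 234x mod 319: 6 orbits of sizes [140, 140, 28, 5, 5, 1].
Σ(ℓ_i−1) = 319−6 = 313; sign = (−1)^313 = -1.
Zolotarev: (234|319) = -1, matching the cycle-count sign.

-1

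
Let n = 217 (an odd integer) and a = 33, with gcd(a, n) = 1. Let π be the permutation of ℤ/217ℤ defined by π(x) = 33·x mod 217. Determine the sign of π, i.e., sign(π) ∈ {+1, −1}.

Orbit of 78 under x↦33x: [78, 187, 95, 97, 163, 171, 1]… (length divides ord_217(33)).
Cycle lengths of π_33 on ℤ/217ℤ: [30, 30, 30, 30, 30, 30, 6, 5, 5, 5, 5, 5, 5, 1]; 14 cycles in total.
Σ(ℓ_i−1) = 217−14 = 203; sign = (−1)^203 = -1.
The Jacobi symbol (33|217) = -1 (Zolotarev) agrees.

-1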